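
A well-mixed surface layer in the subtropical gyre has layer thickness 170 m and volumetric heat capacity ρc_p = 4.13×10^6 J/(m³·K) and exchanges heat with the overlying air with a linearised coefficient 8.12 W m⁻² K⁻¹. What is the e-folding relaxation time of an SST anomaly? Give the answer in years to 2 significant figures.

2.7 years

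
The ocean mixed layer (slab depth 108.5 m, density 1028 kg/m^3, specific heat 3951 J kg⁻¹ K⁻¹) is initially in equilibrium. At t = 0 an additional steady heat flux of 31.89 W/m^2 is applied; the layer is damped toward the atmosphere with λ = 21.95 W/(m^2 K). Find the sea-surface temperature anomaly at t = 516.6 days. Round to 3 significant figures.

1.30 K

Areal heat capacity C = ρ c_p D = 1028 × 3951 × 108.5 = 4.41×10^8 J/(m^2 K).
τ = C / λ = 4.41×10^8 / 21.95 = 2.01×10^7 s.
Equilibrium anomaly ΔT_eq = F / λ = 31.89 / 21.95 = 1.45 K.
t = 516.6 days = 4.46×10^7 s, so t/τ = 2.22.
ΔT(t) = ΔT_eq (1 − e^(−t/τ)) = 1.45 × (1 − e^−2.22) = 1.30 K.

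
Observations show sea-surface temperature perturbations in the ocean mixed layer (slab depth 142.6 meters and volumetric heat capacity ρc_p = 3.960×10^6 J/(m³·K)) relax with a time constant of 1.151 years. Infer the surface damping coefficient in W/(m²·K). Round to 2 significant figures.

16

Areal heat capacity C = ρc_p × D = 3.960×10^6 × 142.6 = 5.65×10^8 J m⁻² K⁻¹.
τ = 1.151 years = 3.63×10^7 s.
λ = C / τ = 5.65×10^8 / 3.63×10^7 = 15.5 W/(m²·K).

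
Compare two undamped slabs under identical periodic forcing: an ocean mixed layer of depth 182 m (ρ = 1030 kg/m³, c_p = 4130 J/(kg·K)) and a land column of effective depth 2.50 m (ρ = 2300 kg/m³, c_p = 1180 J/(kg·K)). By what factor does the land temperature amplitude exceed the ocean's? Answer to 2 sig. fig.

110

C_ocean = 1030 × 4130 × 182 = 7.74×10^8 J/(m²·K).
C_land = 2300 × 1180 × 2.50 = 6.78×10^6 J/(m²·K).
Undamped amplitude ∝ 1/C, so A_land/A_ocean = C_ocean/C_land = 114.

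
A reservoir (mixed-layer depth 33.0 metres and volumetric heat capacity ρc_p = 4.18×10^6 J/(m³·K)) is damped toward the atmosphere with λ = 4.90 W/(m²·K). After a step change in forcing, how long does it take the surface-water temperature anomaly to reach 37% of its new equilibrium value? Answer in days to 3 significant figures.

151 days

Areal heat capacity C = ρc_p × D = 4.18×10^6 × 33.0 = 1.38×10^8 J m⁻² K⁻¹.
τ = C / λ = 1.38×10^8 / 4.90 = 2.82×10^7 s.
Fraction reached: 1 − e^(−t/τ) = 0.37 ⇒ t = −τ ln(1 − 0.37) = τ × 0.462.
t = 1.30×10^7 s = 151 days.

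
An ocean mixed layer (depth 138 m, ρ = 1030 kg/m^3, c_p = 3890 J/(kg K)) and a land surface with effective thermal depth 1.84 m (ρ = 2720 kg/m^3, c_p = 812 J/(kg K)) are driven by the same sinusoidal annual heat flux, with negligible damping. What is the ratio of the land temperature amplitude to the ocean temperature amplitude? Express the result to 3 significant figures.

C_ocean = 1030 × 3890 × 138 = 5.53×10^8 J/(m²·K).
C_land = 2720 × 812 × 1.84 = 4.06×10^6 J/(m²·K).
Undamped amplitude ∝ 1/C, so A_land/A_ocean = C_ocean/C_land = 136.

136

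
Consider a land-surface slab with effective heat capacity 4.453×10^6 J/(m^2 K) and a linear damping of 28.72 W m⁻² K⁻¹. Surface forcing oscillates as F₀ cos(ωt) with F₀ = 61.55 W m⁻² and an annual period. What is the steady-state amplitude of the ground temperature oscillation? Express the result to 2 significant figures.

Areal heat capacity C = 4.453×10^6 J/(m^2 K) (given).
Angular frequency ω = 2π / T = 2π / 3.15×10^7 s = 1.99×10^-7 s⁻¹.
√((Cω)² + λ²) = √((0.887)² + 28.72²) = 28.7 W/(m²·K).
Amplitude A = F₀ / √((Cω)²+λ²) = 61.55 / 28.7 = 2.14 K.

2.1 K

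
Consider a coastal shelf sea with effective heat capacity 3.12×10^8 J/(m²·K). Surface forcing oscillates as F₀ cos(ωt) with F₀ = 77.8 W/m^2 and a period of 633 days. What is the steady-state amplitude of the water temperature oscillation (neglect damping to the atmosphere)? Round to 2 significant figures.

2.2 K

Areal heat capacity C = 3.12×10^8 J/(m²·K) (given).
Angular frequency ω = 2π / T = 2π / 5.47×10^7 s = 1.15×10^-7 s⁻¹.
Cω = 3.12×10^8 × 1.15×10^-7 = 35.8 W/(m²·K).
Amplitude A = F₀ / (Cω) = 77.8 / 35.8 = 2.17 K.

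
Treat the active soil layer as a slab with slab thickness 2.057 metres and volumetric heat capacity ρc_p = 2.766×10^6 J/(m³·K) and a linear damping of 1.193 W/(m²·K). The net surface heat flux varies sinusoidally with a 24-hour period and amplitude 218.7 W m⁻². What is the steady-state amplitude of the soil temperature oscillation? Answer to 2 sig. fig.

Areal heat capacity C = ρc_p × D = 2.766×10^6 × 2.057 = 5.69×10^6 J m⁻² K⁻¹.
Angular frequency ω = 2π / T = 2π / 86400 s = 7.27×10^-5 s⁻¹.
√((Cω)² + λ²) = √((414)² + 1.193²) = 414 W/(m²·K).
Amplitude A = F₀ / √((Cω)²+λ²) = 218.7 / 414 = 0.529 K.

0.53 K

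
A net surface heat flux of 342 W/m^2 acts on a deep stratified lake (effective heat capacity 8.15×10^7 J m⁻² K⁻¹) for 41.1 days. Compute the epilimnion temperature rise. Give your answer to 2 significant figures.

15 K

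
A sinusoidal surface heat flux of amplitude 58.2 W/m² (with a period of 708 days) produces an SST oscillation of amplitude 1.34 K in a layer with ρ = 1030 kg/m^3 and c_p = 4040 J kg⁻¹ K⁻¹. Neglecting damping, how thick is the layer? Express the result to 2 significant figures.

100 m

ω = 2π / 6.12×10^7 s = 1.03×10^-7 s⁻¹.
Required C = F₀ / (A ω) = 58.2 / (1.34 × 1.03×10^-7) = 4.23×10^8 J/(m²·K).
D = C / (ρ c_p) = 4.23×10^8 / (1030 × 4040) = 102 m.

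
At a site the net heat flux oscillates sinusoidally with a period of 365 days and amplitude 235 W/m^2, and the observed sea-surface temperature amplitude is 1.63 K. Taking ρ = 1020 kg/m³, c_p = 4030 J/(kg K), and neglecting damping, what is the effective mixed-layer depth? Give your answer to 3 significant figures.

176 m

ω = 2π / 3.15×10^7 s = 1.99×10^-7 s⁻¹.
Required C = F₀ / (A ω) = 235 / (1.63 × 1.99×10^-7) = 7.24×10^8 J/(m²·K).
D = C / (ρ c_p) = 7.24×10^8 / (1020 × 4030) = 176 m.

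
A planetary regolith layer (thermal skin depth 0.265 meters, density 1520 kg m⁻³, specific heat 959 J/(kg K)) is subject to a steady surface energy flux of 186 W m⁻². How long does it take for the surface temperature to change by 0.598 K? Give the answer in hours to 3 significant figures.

Areal heat capacity C = ρ c_p D = 1520 × 959 × 0.265 = 3.86×10^5 J/(m^2 K).
Time required: Δt = C ΔT / F = 3.86×10^5 × 0.598 / 186 = 1240 s.
In hours: 1240 s / (3600 s/hour) = 0.345 hours.

0.345 hours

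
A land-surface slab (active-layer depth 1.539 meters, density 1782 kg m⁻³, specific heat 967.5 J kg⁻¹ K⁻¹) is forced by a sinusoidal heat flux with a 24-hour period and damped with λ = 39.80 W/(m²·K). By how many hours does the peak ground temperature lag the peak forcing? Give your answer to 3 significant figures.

5.22 hours

Areal heat capacity C = ρ c_p D = 1782 × 967.5 × 1.539 = 2.65×10^6 J/(m²·K).
ω = 2π / 86400 s = 7.27×10^-5 s⁻¹.
Phase lag φ = arctan(Cω/λ) = arctan(193/39.80) = 1.37 rad.
Time lag = φ / ω = 1.37 / 7.27×10^-5 = 18800 s = 5.22 hours.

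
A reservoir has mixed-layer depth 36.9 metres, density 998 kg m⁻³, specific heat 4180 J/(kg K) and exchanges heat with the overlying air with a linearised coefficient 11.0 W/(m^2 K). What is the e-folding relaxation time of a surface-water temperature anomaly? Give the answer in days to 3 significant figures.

Areal heat capacity C = ρ c_p D = 998 × 4180 × 36.9 = 1.54×10^8 J m⁻² K⁻¹.
Relaxation time τ = C / λ = 1.54×10^8 / 11.0 = 1.40×10^7 s.
In days: 1.40×10^7 s / (86400 s/day) = 162 days.

162 days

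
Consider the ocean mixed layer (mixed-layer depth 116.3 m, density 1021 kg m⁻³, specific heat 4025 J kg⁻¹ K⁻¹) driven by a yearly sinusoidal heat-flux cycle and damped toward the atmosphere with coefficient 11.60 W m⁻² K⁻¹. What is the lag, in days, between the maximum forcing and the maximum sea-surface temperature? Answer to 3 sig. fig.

Areal heat capacity C = ρ c_p D = 1021 × 4025 × 116.3 = 4.78×10^8 J/(m²·K).
ω = 2π / 3.15×10^7 s = 1.99×10^-7 s⁻¹.
Phase lag φ = arctan(Cω/λ) = arctan(95.2/11.60) = 1.45 rad.
Time lag = φ / ω = 1.45 / 1.99×10^-7 = 7.28×10^6 s = 84.2 days.

84.2 days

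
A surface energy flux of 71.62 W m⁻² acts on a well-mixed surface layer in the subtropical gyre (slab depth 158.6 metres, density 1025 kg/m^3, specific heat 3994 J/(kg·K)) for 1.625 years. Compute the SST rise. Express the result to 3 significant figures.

5.66 K

Areal heat capacity C = ρ c_p D = 1025 × 3994 × 158.6 = 6.49×10^8 J m⁻² K⁻¹.
Net heat input Q = F Δt = 71.62 × (1.625 years × 3.156×10^7 s/year) = 3.67×10^9 J/m².
ΔT = Q / C = 3.67×10^9 / 6.49×10^8 = 5.66 K.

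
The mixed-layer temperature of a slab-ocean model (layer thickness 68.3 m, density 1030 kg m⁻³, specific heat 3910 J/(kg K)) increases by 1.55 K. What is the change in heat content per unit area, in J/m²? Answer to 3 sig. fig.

4.26×10^8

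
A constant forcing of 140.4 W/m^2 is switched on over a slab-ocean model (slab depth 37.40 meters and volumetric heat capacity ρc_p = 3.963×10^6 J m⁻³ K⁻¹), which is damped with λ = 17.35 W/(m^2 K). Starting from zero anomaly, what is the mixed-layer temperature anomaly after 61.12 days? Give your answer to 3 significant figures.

3.73 K

Areal heat capacity C = ρc_p × D = 3.963×10^6 × 37.40 = 1.48×10^8 J/(m^2 K).
τ = C / λ = 1.48×10^8 / 17.35 = 8.54×10^6 s.
Equilibrium anomaly ΔT_eq = F / λ = 140.4 / 17.35 = 8.09 K.
t = 61.12 days = 5.28×10^6 s, so t/τ = 0.618.
ΔT(t) = ΔT_eq (1 − e^(−t/τ)) = 8.09 × (1 − e^−0.618) = 3.73 K.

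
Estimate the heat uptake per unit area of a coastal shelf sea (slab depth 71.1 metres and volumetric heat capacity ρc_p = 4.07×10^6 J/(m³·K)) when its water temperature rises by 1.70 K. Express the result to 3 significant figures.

4.92×10^8

Areal heat capacity C = ρc_p × D = 4.07×10^6 × 71.1 = 2.89×10^8 J/(m²·K).
ΔQ = C ΔT = 2.89×10^8 × 1.70 = 4.92×10^8 J/m².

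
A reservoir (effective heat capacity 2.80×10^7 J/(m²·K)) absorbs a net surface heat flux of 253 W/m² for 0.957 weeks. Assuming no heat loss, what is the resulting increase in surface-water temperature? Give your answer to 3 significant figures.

Areal heat capacity C = 2.80×10^7 J/(m²·K) (given).
Net heat input Q = F Δt = 253 × (0.957 weeks × 6.048×10^5 s/week) = 1.46×10^8 J/m².
ΔT = Q / C = 1.46×10^8 / 2.80×10^7 = 5.23 K.

5.23 K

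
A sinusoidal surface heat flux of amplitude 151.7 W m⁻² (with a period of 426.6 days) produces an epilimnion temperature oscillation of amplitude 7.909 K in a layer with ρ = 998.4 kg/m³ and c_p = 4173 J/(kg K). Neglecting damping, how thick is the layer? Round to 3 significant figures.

27.0 m

ω = 2π / 3.69×10^7 s = 1.70×10^-7 s⁻¹.
Required C = F₀ / (A ω) = 151.7 / (7.909 × 1.70×10^-7) = 1.13×10^8 J/(m²·K).
D = C / (ρ c_p) = 1.13×10^8 / (998.4 × 4173) = 27.0 m.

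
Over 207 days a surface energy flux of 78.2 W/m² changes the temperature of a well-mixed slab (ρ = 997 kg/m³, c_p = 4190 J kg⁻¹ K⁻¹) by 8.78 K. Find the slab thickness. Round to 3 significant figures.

38.1 m

Heat input Q = F Δt = 78.2 × 1.79×10^7 s = 1.40×10^9 J/m².
Required areal heat capacity C = Q / ΔT = 1.59×10^8 J/(m²·K).
Depth D = C / (ρ c_p) = 1.59×10^8 / (997 × 4190) = 38.1 m.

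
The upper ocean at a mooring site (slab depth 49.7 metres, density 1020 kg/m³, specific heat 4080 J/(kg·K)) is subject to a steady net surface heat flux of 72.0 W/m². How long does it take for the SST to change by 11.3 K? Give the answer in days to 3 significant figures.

376 days

Areal heat capacity C = ρ c_p D = 1020 × 4080 × 49.7 = 2.07×10^8 J/(m²·K).
Time required: Δt = C ΔT / F = 2.07×10^8 × 11.3 / 72.0 = 3.25×10^7 s.
In days: 3.25×10^7 s / (86400 s/day) = 376 days.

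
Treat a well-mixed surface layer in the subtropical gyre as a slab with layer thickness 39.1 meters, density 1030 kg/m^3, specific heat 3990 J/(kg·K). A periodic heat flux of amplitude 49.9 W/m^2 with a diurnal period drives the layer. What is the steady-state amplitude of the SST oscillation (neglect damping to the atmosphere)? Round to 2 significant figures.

Areal heat capacity C = ρ c_p D = 1030 × 3990 × 39.1 = 1.61×10^8 J m⁻² K⁻¹.
Angular frequency ω = 2π / T = 2π / 86400 s = 7.27×10^-5 s⁻¹.
Cω = 1.61×10^8 × 7.27×10^-5 = 11700 W/(m²·K).
Amplitude A = F₀ / (Cω) = 49.9 / 11700 = 0.00427 K.

0.0043 K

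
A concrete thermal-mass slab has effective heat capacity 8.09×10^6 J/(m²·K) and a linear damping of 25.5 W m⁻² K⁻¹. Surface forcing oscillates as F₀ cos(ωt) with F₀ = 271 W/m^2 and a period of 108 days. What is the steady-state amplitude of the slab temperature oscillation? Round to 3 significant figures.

10.4 K

Areal heat capacity C = 8.09×10^6 J/(m²·K) (given).
Angular frequency ω = 2π / T = 2π / 9.33×10^6 s = 6.73×10^-7 s⁻¹.
√((Cω)² + λ²) = √((5.45)² + 25.5²) = 26.1 W/(m²·K).
Amplitude A = F₀ / √((Cω)²+λ²) = 271 / 26.1 = 10.4 K.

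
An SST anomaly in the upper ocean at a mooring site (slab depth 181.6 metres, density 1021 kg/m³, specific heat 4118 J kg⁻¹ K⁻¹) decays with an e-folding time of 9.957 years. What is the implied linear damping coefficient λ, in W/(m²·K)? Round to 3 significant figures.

Areal heat capacity C = ρ c_p D = 1021 × 4118 × 181.6 = 7.64×10^8 J/(m^2 K).
τ = 9.957 years = 3.14×10^8 s.
λ = C / τ = 7.64×10^8 / 3.14×10^8 = 2.43 W/(m²·K).

2.43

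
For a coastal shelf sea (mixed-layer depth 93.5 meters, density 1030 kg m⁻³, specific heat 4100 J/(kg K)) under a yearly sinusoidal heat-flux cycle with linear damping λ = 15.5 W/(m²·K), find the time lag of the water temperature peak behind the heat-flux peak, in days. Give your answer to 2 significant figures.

Areal heat capacity C = ρ c_p D = 1030 × 4100 × 93.5 = 3.95×10^8 J/(m^2 K).
ω = 2π / 3.15×10^7 s = 1.99×10^-7 s⁻¹.
Phase lag φ = arctan(Cω/λ) = arctan(78.7/15.5) = 1.38 rad.
Time lag = φ / ω = 1.38 / 1.99×10^-7 = 6.91×10^6 s = 79.9 days.

80 days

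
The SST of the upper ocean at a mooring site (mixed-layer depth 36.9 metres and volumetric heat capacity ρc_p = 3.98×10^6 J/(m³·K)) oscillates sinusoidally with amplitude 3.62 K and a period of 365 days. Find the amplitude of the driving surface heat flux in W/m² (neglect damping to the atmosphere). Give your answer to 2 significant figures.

Areal heat capacity C = ρc_p × D = 3.98×10^6 × 36.9 = 1.47×10^8 J/(m^2 K).
ω = 2π / 3.15×10^7 s = 1.99×10^-7 s⁻¹.
Cω = 1.47×10^8 × 1.99×10^-7 = 29.3 W/(m²·K).
F₀ = A × Cω = 3.62 × 29.3 = 106 W/m².

110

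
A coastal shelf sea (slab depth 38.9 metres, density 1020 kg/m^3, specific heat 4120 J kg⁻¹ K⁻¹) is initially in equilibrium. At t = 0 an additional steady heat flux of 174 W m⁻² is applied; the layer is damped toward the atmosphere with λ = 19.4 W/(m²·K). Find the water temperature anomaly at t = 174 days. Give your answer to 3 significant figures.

Areal heat capacity C = ρ c_p D = 1020 × 4120 × 38.9 = 1.63×10^8 J/(m²·K).
τ = C / λ = 1.63×10^8 / 19.4 = 8.43×10^6 s.
Equilibrium anomaly ΔT_eq = F / λ = 174 / 19.4 = 8.97 K.
t = 174 days = 1.50×10^7 s, so t/τ = 1.78.
ΔT(t) = ΔT_eq (1 − e^(−t/τ)) = 8.97 × (1 − e^−1.78) = 7.46 K.

7.46 K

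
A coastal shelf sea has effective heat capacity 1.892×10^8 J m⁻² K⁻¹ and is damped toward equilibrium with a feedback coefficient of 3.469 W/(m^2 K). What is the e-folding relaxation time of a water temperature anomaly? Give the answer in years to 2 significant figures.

Areal heat capacity C = 1.892×10^8 J m⁻² K⁻¹ (given).
Relaxation time τ = C / λ = 1.89×10^8 / 3.469 = 5.45×10^7 s.
In years: 5.45×10^7 s / (3.156×10^7 s/year) = 1.73 years.

1.7 years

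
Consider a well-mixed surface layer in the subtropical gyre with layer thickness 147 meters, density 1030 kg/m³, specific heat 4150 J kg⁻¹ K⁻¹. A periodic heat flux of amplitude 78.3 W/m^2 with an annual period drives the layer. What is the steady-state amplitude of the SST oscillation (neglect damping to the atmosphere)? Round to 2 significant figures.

0.63 K

Areal heat capacity C = ρ c_p D = 1030 × 4150 × 147 = 6.28×10^8 J m⁻² K⁻¹.
Angular frequency ω = 2π / T = 2π / 3.15×10^7 s = 1.99×10^-7 s⁻¹.
Cω = 6.28×10^8 × 1.99×10^-7 = 125 W/(m²·K).
Amplitude A = F₀ / (Cω) = 78.3 / 125 = 0.625 K.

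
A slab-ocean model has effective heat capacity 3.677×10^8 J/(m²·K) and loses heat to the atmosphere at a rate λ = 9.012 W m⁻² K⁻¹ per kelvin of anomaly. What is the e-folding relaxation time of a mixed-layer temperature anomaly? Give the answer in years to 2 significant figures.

1.3 years

Areal heat capacity C = 3.677×10^8 J/(m²·K) (given).
Relaxation time τ = C / λ = 3.68×10^8 / 9.012 = 4.08×10^7 s.
In years: 4.08×10^7 s / (3.156×10^7 s/year) = 1.29 years.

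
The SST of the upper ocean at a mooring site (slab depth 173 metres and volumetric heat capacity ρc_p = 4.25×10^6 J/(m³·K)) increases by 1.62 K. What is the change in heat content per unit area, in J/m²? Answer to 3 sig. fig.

1.19×10^9

Areal heat capacity C = ρc_p × D = 4.25×10^6 × 173 = 7.35×10^8 J/(m²·K).
ΔQ = C ΔT = 7.35×10^8 × 1.62 = 1.19×10^9 J/m².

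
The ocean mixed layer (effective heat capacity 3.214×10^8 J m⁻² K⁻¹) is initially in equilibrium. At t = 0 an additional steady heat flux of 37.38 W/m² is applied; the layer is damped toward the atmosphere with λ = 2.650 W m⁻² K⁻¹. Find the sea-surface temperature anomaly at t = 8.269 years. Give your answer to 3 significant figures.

Areal heat capacity C = 3.214×10^8 J m⁻² K⁻¹ (given).
τ = C / λ = 3.21×10^8 / 2.650 = 1.21×10^8 s.
Equilibrium anomaly ΔT_eq = F / λ = 37.38 / 2.650 = 14.1 K.
t = 8.269 years = 2.61×10^8 s, so t/τ = 2.15.
ΔT(t) = ΔT_eq (1 − e^(−t/τ)) = 14.1 × (1 − e^−2.15) = 12.5 K.

12.5 K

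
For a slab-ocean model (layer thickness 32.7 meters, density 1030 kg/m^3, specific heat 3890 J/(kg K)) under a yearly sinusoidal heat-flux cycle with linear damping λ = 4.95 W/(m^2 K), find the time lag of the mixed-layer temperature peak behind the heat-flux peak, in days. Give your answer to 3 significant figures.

80.4 days

Areal heat capacity C = ρ c_p D = 1030 × 3890 × 32.7 = 1.31×10^8 J/(m^2 K).
ω = 2π / 3.15×10^7 s = 1.99×10^-7 s⁻¹.
Phase lag φ = arctan(Cω/λ) = arctan(26.1/4.95) = 1.38 rad.
Time lag = φ / ω = 1.38 / 1.99×10^-7 = 6.94×10^6 s = 80.4 days.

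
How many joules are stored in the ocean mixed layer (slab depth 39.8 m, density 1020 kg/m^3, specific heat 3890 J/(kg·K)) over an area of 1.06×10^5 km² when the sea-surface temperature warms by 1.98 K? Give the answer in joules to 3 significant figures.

Areal heat capacity C = ρ c_p D = 1020 × 3890 × 39.8 = 1.58×10^8 J/(m^2 K).
Heat per unit area: q = C ΔT = 1.58×10^8 × 1.98 = 3.13×10^8 J/m².
Total heat: Q = q × A = 3.13×10^8 × (1.06×10^5 × 10⁶ m²) = 3.31×10^19 J.

3.31×10^19 J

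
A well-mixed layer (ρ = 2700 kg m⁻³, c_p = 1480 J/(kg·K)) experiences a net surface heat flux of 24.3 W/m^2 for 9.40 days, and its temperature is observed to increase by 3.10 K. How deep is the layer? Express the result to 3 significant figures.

Heat input Q = F Δt = 24.3 × 8.12×10^5 s = 1.97×10^7 J/m².
Required areal heat capacity C = Q / ΔT = 6.37×10^6 J/(m²·K).
Depth D = C / (ρ c_p) = 6.37×10^6 / (2700 × 1480) = 1.59 m.

1.59 m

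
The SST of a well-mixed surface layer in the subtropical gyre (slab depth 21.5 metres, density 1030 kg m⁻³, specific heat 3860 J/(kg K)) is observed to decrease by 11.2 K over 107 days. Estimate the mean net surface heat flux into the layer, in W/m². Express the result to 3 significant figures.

-104

Areal heat capacity C = ρ c_p D = 1030 × 3860 × 21.5 = 8.55×10^7 J/(m²·K).
Required heat per unit area: Q = C ΔT = 8.55×10^7 × -11.2 = -9.57×10^8 J/m².
Flux F = Q / Δt = -9.57×10^8 / 9.24×10^6 s = -104 W/m².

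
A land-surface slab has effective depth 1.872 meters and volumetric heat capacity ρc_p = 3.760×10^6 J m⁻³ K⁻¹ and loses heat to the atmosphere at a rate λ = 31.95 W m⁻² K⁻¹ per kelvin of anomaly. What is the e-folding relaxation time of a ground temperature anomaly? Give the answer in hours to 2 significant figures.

61 hours

Areal heat capacity C = ρc_p × D = 3.760×10^6 × 1.872 = 7.04×10^6 J m⁻² K⁻¹.
Relaxation time τ = C / λ = 7.04×10^6 / 31.95 = 2.20×10^5 s.
In hours: 2.20×10^5 s / (3600 s/hour) = 61.2 hours.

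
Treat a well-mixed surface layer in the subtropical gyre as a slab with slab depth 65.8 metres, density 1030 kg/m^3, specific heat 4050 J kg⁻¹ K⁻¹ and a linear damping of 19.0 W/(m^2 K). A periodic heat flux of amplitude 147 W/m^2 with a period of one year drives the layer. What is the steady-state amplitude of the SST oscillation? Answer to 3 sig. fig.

2.54 K

Areal heat capacity C = ρ c_p D = 1030 × 4050 × 65.8 = 2.74×10^8 J m⁻² K⁻¹.
Angular frequency ω = 2π / T = 2π / 3.15×10^7 s = 1.99×10^-7 s⁻¹.
√((Cω)² + λ²) = √((54.7)² + 19.0²) = 57.9 W/(m²·K).
Amplitude A = F₀ / √((Cω)²+λ²) = 147 / 57.9 = 2.54 K.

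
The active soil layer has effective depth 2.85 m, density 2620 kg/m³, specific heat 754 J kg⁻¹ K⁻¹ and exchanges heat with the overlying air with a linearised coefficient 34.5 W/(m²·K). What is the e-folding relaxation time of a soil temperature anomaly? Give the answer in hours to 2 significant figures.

45 hours

Areal heat capacity C = ρ c_p D = 2620 × 754 × 2.85 = 5.63×10^6 J/(m²·K).
Relaxation time τ = C / λ = 5.63×10^6 / 34.5 = 1.63×10^5 s.
In hours: 1.63×10^5 s / (3600 s/hour) = 45.3 hours.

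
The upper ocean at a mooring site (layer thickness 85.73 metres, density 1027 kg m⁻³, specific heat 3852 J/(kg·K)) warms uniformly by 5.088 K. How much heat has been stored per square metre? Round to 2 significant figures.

Areal heat capacity C = ρ c_p D = 1027 × 3852 × 85.73 = 3.39×10^8 J m⁻² K⁻¹.
ΔQ = C ΔT = 3.39×10^8 × 5.088 = 1.73×10^9 J/m².

1.7×10^9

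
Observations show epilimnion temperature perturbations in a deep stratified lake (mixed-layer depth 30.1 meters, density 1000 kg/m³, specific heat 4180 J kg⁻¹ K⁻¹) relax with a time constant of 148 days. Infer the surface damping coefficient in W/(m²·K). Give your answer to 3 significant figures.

9.84

Areal heat capacity C = ρ c_p D = 1000 × 4180 × 30.1 = 1.26×10^8 J/(m^2 K).
τ = 148 days = 1.28×10^7 s.
λ = C / τ = 1.26×10^8 / 1.28×10^7 = 9.84 W/(m²·K).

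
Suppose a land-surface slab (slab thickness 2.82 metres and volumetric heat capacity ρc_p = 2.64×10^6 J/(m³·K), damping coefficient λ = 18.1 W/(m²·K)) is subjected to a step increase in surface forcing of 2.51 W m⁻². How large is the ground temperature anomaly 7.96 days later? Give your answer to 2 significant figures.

Areal heat capacity C = ρc_p × D = 2.64×10^6 × 2.82 = 7.44×10^6 J/(m²·K).
τ = C / λ = 7.44×10^6 / 18.1 = 4.11×10^5 s.
Equilibrium anomaly ΔT_eq = F / λ = 2.51 / 18.1 = 0.139 K.
t = 7.96 days = 6.88×10^5 s, so t/τ = 1.67.
ΔT(t) = ΔT_eq (1 − e^(−t/τ)) = 0.139 × (1 − e^−1.67) = 0.113 K.

0.11 K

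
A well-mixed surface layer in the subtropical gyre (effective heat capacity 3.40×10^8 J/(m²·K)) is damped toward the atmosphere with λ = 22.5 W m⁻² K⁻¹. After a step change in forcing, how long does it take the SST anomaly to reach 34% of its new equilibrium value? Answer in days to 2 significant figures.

73 days

Areal heat capacity C = 3.40×10^8 J/(m²·K) (given).
τ = C / λ = 3.40×10^8 / 22.5 = 1.51×10^7 s.
Fraction reached: 1 − e^(−t/τ) = 0.34 ⇒ t = −τ ln(1 − 0.34) = τ × 0.416.
t = 6.28×10^6 s = 72.7 days.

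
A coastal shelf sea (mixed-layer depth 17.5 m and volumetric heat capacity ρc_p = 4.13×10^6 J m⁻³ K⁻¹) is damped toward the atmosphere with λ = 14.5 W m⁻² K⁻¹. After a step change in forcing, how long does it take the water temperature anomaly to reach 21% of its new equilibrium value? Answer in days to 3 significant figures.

13.6 days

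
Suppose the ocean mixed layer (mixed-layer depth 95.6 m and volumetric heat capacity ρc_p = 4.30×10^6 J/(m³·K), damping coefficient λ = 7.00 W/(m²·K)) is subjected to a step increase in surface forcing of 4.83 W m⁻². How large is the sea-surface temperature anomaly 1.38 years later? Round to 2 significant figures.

0.36 K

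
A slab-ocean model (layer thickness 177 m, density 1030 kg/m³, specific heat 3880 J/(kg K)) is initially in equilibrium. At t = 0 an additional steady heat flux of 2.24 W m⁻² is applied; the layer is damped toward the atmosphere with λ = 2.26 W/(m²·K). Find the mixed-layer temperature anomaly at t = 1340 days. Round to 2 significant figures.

0.31 K

Areal heat capacity C = ρ c_p D = 1030 × 3880 × 177 = 7.07×10^8 J m⁻² K⁻¹.
τ = C / λ = 7.07×10^8 / 2.26 = 3.13×10^8 s.
Equilibrium anomaly ΔT_eq = F / λ = 2.24 / 2.26 = 0.991 K.
t = 1340 days = 1.16×10^8 s, so t/τ = 0.370.
ΔT(t) = ΔT_eq (1 − e^(−t/τ)) = 0.991 × (1 − e^−0.370) = 0.306 K.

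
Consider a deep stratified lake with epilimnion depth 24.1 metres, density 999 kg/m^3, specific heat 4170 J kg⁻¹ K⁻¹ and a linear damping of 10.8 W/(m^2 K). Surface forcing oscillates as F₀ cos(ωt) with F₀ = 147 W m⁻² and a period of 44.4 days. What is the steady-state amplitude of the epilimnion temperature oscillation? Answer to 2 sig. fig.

0.89 K

Areal heat capacity C = ρ c_p D = 999 × 4170 × 24.1 = 1.00×10^8 J/(m²·K).
Angular frequency ω = 2π / T = 2π / 3.84×10^6 s = 1.64×10^-6 s⁻¹.
√((Cω)² + λ²) = √((164)² + 10.8²) = 165 W/(m²·K).
Amplitude A = F₀ / √((Cω)²+λ²) = 147 / 165 = 0.892 K.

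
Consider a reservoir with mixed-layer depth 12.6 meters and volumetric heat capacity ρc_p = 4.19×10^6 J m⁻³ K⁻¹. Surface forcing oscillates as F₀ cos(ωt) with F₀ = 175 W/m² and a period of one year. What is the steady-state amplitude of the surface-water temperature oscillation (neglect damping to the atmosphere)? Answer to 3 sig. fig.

Areal heat capacity C = ρc_p × D = 4.19×10^6 × 12.6 = 5.28×10^7 J/(m^2 K).
Angular frequency ω = 2π / T = 2π / 3.15×10^7 s = 1.99×10^-7 s⁻¹.
Cω = 5.28×10^7 × 1.99×10^-7 = 10.5 W/(m²·K).
Amplitude A = F₀ / (Cω) = 175 / 10.5 = 16.6 K.

16.6 K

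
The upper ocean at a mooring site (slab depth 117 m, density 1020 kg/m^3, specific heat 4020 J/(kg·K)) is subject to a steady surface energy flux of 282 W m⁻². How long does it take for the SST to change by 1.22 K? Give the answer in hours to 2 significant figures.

580 hours

Areal heat capacity C = ρ c_p D = 1020 × 4020 × 117 = 4.80×10^8 J/(m²·K).
Time required: Δt = C ΔT / F = 4.80×10^8 × 1.22 / 282 = 2.08×10^6 s.
In hours: 2.08×10^6 s / (3600 s/hour) = 577 hours.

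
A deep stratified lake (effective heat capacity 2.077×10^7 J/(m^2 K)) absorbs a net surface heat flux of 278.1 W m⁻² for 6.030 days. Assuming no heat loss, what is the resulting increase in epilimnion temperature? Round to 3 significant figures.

6.98 K

Areal heat capacity C = 2.077×10^7 J/(m^2 K) (given).
Net heat input Q = F Δt = 278.1 × (6.030 days × 86400 s/day) = 1.45×10^8 J/m².
ΔT = Q / C = 1.45×10^8 / 2.08×10^7 = 6.98 K.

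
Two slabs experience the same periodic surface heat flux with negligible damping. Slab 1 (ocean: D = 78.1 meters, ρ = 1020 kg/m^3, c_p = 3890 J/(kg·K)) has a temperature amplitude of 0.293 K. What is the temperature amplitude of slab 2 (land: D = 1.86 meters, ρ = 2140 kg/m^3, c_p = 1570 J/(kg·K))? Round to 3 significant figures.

C_ocean = 3.10×10^8 J/(m²·K); C_land = 6.25×10^6 J/(m²·K).
A ∝ 1/C ⇒ A_land = A_ocean × C_ocean/C_land = 0.293 × 49.6 = 14.5 K.

14.5 K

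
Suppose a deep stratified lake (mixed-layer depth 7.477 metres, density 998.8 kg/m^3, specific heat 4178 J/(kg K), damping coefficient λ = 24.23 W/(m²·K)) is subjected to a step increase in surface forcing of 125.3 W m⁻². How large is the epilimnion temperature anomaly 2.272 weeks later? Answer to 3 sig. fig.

3.39 K

Areal heat capacity C = ρ c_p D = 998.8 × 4178 × 7.477 = 3.12×10^7 J/(m^2 K).
τ = C / λ = 3.12×10^7 / 24.23 = 1.29×10^6 s.
Equilibrium anomaly ΔT_eq = F / λ = 125.3 / 24.23 = 5.17 K.
t = 2.272 weeks = 1.37×10^6 s, so t/τ = 1.07.
ΔT(t) = ΔT_eq (1 − e^(−t/τ)) = 5.17 × (1 − e^−1.07) = 3.39 K.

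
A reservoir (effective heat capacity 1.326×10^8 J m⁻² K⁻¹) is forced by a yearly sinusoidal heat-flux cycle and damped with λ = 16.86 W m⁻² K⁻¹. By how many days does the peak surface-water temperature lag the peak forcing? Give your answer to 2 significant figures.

58 days

Areal heat capacity C = 1.326×10^8 J m⁻² K⁻¹ (given).
ω = 2π / 3.15×10^7 s = 1.99×10^-7 s⁻¹.
Phase lag φ = arctan(Cω/λ) = arctan(26.4/16.86) = 1.00 rad.
Time lag = φ / ω = 1.00 / 1.99×10^-7 = 5.03×10^6 s = 58.3 days.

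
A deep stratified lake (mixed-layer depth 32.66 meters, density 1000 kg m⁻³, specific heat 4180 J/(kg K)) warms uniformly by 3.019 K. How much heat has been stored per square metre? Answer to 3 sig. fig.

4.12×10^8

Areal heat capacity C = ρ c_p D = 1000 × 4180 × 32.66 = 1.37×10^8 J/(m²·K).
ΔQ = C ΔT = 1.37×10^8 × 3.019 = 4.12×10^8 J/m².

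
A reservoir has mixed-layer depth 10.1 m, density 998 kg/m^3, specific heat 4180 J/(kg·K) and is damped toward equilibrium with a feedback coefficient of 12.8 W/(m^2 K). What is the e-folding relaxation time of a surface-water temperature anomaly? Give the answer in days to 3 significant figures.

Areal heat capacity C = ρ c_p D = 998 × 4180 × 10.1 = 4.21×10^7 J/(m²·K).
Relaxation time τ = C / λ = 4.21×10^7 / 12.8 = 3.29×10^6 s.
In days: 3.29×10^6 s / (86400 s/day) = 38.1 days.

38.1 days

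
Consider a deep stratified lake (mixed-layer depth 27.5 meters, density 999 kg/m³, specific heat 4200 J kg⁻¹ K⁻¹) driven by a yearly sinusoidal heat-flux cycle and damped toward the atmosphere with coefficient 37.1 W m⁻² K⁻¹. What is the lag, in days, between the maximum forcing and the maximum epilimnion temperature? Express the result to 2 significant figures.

Areal heat capacity C = ρ c_p D = 999 × 4200 × 27.5 = 1.15×10^8 J/(m²·K).
ω = 2π / 3.15×10^7 s = 1.99×10^-7 s⁻¹.
Phase lag φ = arctan(Cω/λ) = arctan(23.0/37.1) = 0.555 rad.
Time lag = φ / ω = 0.555 / 1.99×10^-7 = 2.78×10^6 s = 32.2 days.

32 days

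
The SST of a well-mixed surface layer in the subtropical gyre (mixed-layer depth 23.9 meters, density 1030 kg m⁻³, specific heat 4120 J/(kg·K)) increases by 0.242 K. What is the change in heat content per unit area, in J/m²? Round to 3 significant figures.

2.45×10^7

Areal heat capacity C = ρ c_p D = 1030 × 4120 × 23.9 = 1.01×10^8 J/(m^2 K).
ΔQ = C ΔT = 1.01×10^8 × 0.242 = 2.45×10^7 J/m².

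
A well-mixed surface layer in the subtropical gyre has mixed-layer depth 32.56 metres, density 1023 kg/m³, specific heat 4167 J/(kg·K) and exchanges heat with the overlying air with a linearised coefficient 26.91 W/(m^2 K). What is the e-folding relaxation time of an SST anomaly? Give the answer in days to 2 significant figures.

60 days

Areal heat capacity C = ρ c_p D = 1023 × 4167 × 32.56 = 1.39×10^8 J m⁻² K⁻¹.
Relaxation time τ = C / λ = 1.39×10^8 / 26.91 = 5.16×10^6 s.
In days: 5.16×10^6 s / (86400 s/day) = 59.7 days.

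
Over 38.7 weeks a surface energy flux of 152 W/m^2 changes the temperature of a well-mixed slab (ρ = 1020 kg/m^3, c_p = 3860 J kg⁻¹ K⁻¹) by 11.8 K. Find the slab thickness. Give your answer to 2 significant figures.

Heat input Q = F Δt = 152 × 2.34×10^7 s = 3.56×10^9 J/m².
Required areal heat capacity C = Q / ΔT = 3.01×10^8 J/(m²·K).
Depth D = C / (ρ c_p) = 3.01×10^8 / (1020 × 3860) = 76.6 m.

77 m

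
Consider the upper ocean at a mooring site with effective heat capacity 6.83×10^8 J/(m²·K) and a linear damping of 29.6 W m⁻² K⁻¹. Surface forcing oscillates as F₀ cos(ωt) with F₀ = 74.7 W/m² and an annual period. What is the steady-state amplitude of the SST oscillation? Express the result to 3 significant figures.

Areal heat capacity C = 6.83×10^8 J/(m²·K) (given).
Angular frequency ω = 2π / T = 2π / 3.15×10^7 s = 1.99×10^-7 s⁻¹.
√((Cω)² + λ²) = √((136)² + 29.6²) = 139 W/(m²·K).
Amplitude A = F₀ / √((Cω)²+λ²) = 74.7 / 139 = 0.536 K.

0.536 K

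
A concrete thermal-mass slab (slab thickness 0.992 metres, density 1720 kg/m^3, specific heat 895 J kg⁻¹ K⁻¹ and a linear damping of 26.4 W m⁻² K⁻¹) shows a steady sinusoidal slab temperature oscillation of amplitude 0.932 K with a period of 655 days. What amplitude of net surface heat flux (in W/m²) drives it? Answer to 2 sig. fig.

Areal heat capacity C = ρ c_p D = 1720 × 895 × 0.992 = 1.53×10^6 J m⁻² K⁻¹.
ω = 2π / 5.66×10^7 s = 1.11×10^-7 s⁻¹.
√((Cω)² + λ²) = √((0.170)² + 26.4²) = 26.4 W/(m²·K).
F₀ = A × √((Cω)²+λ²) = 0.932 × 26.4 = 24.6 W/m².

25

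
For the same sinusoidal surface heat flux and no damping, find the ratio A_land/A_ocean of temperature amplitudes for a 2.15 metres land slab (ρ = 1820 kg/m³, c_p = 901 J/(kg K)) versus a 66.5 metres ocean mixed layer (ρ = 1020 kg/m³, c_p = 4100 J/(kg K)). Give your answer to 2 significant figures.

79

C_ocean = 1020 × 4100 × 66.5 = 2.78×10^8 J/(m²·K).
C_land = 1820 × 901 × 2.15 = 3.53×10^6 J/(m²·K).
Undamped amplitude ∝ 1/C, so A_land/A_ocean = C_ocean/C_land = 78.9.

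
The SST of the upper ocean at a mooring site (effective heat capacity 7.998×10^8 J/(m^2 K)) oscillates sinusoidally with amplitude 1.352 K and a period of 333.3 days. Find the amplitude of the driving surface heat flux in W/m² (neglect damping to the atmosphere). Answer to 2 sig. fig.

240

Areal heat capacity C = 7.998×10^8 J/(m^2 K) (given).
ω = 2π / 2.88×10^7 s = 2.18×10^-7 s⁻¹.
Cω = 8.00×10^8 × 2.18×10^-7 = 175 W/(m²·K).
F₀ = A × Cω = 1.352 × 175 = 236 W/m².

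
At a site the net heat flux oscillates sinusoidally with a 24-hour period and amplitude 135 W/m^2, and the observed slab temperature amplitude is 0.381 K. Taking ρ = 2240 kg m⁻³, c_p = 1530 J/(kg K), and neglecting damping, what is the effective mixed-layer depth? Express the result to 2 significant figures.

1.4 m

ω = 2π / 86400 s = 7.27×10^-5 s⁻¹.
Required C = F₀ / (A ω) = 135 / (0.381 × 7.27×10^-5) = 4.87×10^6 J/(m²·K).
D = C / (ρ c_p) = 4.87×10^6 / (2240 × 1530) = 1.42 m.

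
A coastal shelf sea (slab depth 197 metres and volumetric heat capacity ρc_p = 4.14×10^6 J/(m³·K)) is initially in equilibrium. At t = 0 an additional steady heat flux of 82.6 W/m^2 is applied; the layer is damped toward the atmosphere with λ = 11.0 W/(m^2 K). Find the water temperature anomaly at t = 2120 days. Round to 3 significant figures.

Areal heat capacity C = ρc_p × D = 4.14×10^6 × 197 = 8.16×10^8 J m⁻² K⁻¹.
τ = C / λ = 8.16×10^8 / 11.0 = 7.41×10^7 s.
Equilibrium anomaly ΔT_eq = F / λ = 82.6 / 11.0 = 7.51 K.
t = 2120 days = 1.83×10^8 s, so t/τ = 2.47.
ΔT(t) = ΔT_eq (1 − e^(−t/τ)) = 7.51 × (1 − e^−2.47) = 6.87 K.

6.87 K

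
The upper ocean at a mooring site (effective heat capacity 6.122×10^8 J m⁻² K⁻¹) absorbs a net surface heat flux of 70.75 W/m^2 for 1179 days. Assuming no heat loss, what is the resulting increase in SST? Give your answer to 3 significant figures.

Areal heat capacity C = 6.122×10^8 J m⁻² K⁻¹ (given).
Net heat input Q = F Δt = 70.75 × (1179 days × 86400 s/day) = 7.21×10^9 J/m².
ΔT = Q / C = 7.21×10^9 / 6.12×10^8 = 11.8 K.

11.8 K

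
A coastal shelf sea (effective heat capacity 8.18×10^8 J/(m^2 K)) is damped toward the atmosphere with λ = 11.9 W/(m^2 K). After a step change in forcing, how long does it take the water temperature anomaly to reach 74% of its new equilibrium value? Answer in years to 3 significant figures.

2.93 years

Areal heat capacity C = 8.18×10^8 J/(m^2 K) (given).
τ = C / λ = 8.18×10^8 / 11.9 = 6.87×10^7 s.
Fraction reached: 1 − e^(−t/τ) = 0.74 ⇒ t = −τ ln(1 − 0.74) = τ × 1.35.
t = 9.26×10^7 s = 2.93 years.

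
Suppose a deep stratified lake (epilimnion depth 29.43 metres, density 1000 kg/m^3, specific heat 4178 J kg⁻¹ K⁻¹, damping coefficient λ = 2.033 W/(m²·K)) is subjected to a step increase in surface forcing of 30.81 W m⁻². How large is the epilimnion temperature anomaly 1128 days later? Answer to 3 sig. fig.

12.1 K

Areal heat capacity C = ρ c_p D = 1000 × 4178 × 29.43 = 1.23×10^8 J/(m^2 K).
τ = C / λ = 1.23×10^8 / 2.033 = 6.05×10^7 s.
Equilibrium anomaly ΔT_eq = F / λ = 30.81 / 2.033 = 15.2 K.
t = 1128 days = 9.75×10^7 s, so t/τ = 1.61.
ΔT(t) = ΔT_eq (1 − e^(−t/τ)) = 15.2 × (1 − e^−1.61) = 12.1 K.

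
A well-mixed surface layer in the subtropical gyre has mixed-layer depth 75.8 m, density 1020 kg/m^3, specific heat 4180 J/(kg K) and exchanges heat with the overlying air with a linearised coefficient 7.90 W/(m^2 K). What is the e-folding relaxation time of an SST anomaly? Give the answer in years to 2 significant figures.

Areal heat capacity C = ρ c_p D = 1020 × 4180 × 75.8 = 3.23×10^8 J/(m²·K).
Relaxation time τ = C / λ = 3.23×10^8 / 7.90 = 4.09×10^7 s.
In years: 4.09×10^7 s / (3.156×10^7 s/year) = 1.30 years.

1.3 years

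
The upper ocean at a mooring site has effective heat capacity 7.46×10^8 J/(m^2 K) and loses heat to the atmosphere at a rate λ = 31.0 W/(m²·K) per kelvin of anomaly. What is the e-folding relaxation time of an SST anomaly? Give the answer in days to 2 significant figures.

280 days

Areal heat capacity C = 7.46×10^8 J/(m^2 K) (given).
Relaxation time τ = C / λ = 7.46×10^8 / 31.0 = 2.41×10^7 s.
In days: 2.41×10^7 s / (86400 s/day) = 279 days.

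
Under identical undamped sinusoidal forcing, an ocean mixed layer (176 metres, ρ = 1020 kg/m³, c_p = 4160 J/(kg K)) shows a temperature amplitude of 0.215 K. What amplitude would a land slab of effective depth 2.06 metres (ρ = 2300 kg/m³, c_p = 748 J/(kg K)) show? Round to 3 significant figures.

45.3 K

C_ocean = 7.47×10^8 J/(m²·K); C_land = 3.54×10^6 J/(m²·K).
A ∝ 1/C ⇒ A_land = A_ocean × C_ocean/C_land = 0.215 × 211 = 45.3 K.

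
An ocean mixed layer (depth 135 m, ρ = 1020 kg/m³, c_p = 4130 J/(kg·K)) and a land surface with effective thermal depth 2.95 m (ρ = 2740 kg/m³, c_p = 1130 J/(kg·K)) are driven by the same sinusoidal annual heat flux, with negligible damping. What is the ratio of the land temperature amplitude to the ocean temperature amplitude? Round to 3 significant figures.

C_ocean = 1020 × 4130 × 135 = 5.69×10^8 J/(m²·K).
C_land = 2740 × 1130 × 2.95 = 9.13×10^6 J/(m²·K).
Undamped amplitude ∝ 1/C, so A_land/A_ocean = C_ocean/C_land = 62.3.

62.3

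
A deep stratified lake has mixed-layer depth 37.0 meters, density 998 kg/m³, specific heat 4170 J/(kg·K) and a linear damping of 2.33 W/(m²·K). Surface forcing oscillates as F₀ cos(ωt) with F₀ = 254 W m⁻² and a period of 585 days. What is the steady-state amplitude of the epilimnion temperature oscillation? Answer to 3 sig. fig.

13.2 K

Areal heat capacity C = ρ c_p D = 998 × 4170 × 37.0 = 1.54×10^8 J/(m^2 K).
Angular frequency ω = 2π / T = 2π / 5.05×10^7 s = 1.24×10^-7 s⁻¹.
√((Cω)² + λ²) = √((19.1)² + 2.33²) = 19.3 W/(m²·K).
Amplitude A = F₀ / √((Cω)²+λ²) = 254 / 19.3 = 13.2 K.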